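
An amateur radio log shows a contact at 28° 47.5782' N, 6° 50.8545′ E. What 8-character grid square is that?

Shift to the Maidenhead origin (180°W, 90°S): lon 186.84758, lat 118.79297.
Field: 186.84758/20 → 9 → J, 118.79297/10 → 11 → L; chars JL.
Square: 6.84758/2 → 3, 8.79297/1 → 8; chars 38.
Subsquare: 0.84758/0.0833333 → 10 → k, 0.79297/0.0416667 → 19 → t; chars kt.
Extended square: 0.01424/0.00833333 → 1, 0.00130/0.00416667 → 0; chars 10.

JL38kt10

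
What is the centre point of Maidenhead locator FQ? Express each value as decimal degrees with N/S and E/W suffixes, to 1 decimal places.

75.0° N, 70.0° W

Field F=5, Q=16: +5·20° lon, +16·10° lat → SW at lon -80°, lat 70°.
Cell spans 20° lon × 10° lat. Centre is SW corner plus half of each.
latitude 75.0° N, longitude 70.0° W.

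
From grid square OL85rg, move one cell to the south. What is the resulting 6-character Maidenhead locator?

OL85rf

Latitude subsquare g = 6; −1 → 5 = f.
The longitude characters are unchanged.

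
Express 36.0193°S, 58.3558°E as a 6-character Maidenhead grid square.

LF93ex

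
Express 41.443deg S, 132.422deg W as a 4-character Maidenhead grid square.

CE38

Shift to the Maidenhead origin (180°W, 90°S): lon 47.58, lat 48.56.
Field (20°×10°, letters A–R): lon ⌊47.58/20⌋ = 2 → C; lat ⌊48.56/10⌋ = 4 → E.
Square (2°×1°, digits 0–9): lon ⌊7.58/2⌋ = 3; lat ⌊8.56/1⌋ = 8.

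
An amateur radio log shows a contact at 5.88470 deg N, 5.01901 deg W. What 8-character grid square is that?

IJ75lv72

Shift to the Maidenhead origin (180°W, 90°S): lon 174.98099, lat 95.88470.
Field: 174.98099/20 → 8 → I, 95.88470/10 → 9 → J; chars IJ.
Square: 14.98099/2 → 7, 5.88470/1 → 5; chars 75.
Subsquare: 0.98099/0.0833333 → 11 → l, 0.88470/0.0416667 → 21 → v; chars lv.
Extended square: 0.06432/0.00833333 → 7, 0.00970/0.00416667 → 2; chars 72.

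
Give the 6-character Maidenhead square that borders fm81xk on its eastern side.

FM91ak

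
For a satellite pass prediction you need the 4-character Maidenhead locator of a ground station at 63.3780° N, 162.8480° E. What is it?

Offset from 180°W / 90°S: lon 342.85°, lat 153.38°.
Field: 342.85/20 → 17 → R, 153.38/10 → 15 → P; chars RP.
Square: 2.85/2 → 1, 3.38/1 → 3; chars 13.

RP13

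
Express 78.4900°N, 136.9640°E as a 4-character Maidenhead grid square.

PQ88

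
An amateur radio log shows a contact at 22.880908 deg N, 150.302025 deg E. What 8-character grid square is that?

Shift to the Maidenhead origin (180°W, 90°S): lon 330.30202, lat 112.88091.
Field: lon ⌊330.30202/20⌋ = 16 → Q; lat ⌊112.88091/10⌋ = 11 → L.
Square: lon ⌊10.30202/2⌋ = 5; lat ⌊2.88091/1⌋ = 2.
Subsquare: lon ⌊0.30202/0.0833333⌋ = 3 → d; lat ⌊0.88091/0.0416667⌋ = 21 → v.
Extended square: lon ⌊0.05202/0.00833333⌋ = 6; lat ⌊0.00591/0.00416667⌋ = 1.

QL52dv61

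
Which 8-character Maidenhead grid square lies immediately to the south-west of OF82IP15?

OF82ip04

Longitude extended square 1; −1 → 0.
Latitude extended square 5; −1 → 4.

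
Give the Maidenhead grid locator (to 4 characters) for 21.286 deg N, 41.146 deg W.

GL91

Offset from 180°W / 90°S: lon 138.85°, lat 111.29°.
Field: lon ⌊138.85/20⌋ = 6 → G; lat ⌊111.29/10⌋ = 11 → L.
Square: lon ⌊18.85/2⌋ = 9; lat ⌊1.29/1⌋ = 1.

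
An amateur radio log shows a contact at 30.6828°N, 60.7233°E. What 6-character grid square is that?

Shift to the Maidenhead origin (180°W, 90°S): lon 240.7233, lat 120.6828.
Field: lon ⌊240.7233/20⌋ = 12 → M; lat ⌊120.6828/10⌋ = 12 → M.
Square: lon ⌊0.7233/2⌋ = 0; lat ⌊0.6828/1⌋ = 0.
Subsquare: lon ⌊0.7233/0.0833333⌋ = 8 → i; lat ⌊0.6828/0.0416667⌋ = 16 → q.

MM00iq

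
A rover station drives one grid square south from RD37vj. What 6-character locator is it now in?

Latitude subsquare j = 9; −1 → 8 = i.
The longitude characters are unchanged.

RD37vi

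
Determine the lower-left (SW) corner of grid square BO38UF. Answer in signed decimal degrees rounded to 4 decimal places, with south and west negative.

Field B=1, O=14: +1·20° lon, +14·10° lat → SW at lon -160°, lat 50°.
Square 3, 8: +3·2° lon, +8·1° lat → SW at lon -154°, lat 58°.
Subsquare u=20, f=5: +20·0.0833333° lon, +5·0.0416667° lat → SW at lon -152.333°, lat 58.2083°.
latitude 58.2083, longitude -152.3333.

58.2083, -152.3333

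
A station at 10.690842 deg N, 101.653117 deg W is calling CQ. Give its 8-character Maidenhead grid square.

DK90eq15

Add 180° to longitude and 90° to latitude: 78.34688, 100.69084.
Field (20°×10°, letters A–R): lon ⌊78.34688/20⌋ = 3 → D; lat ⌊100.69084/10⌋ = 10 → K.
Square (2°×1°, digits 0–9): lon ⌊18.34688/2⌋ = 9; lat ⌊0.69084/1⌋ = 0.
Subsquare (5′×2.5′, letters a–x): lon ⌊0.34688/0.0833333⌋ = 4 → e; lat ⌊0.69084/0.0416667⌋ = 16 → q.
Extended square (30″×15″, digits 0–9): lon ⌊0.01355/0.00833333⌋ = 1; lat ⌊0.02418/0.00416667⌋ = 5.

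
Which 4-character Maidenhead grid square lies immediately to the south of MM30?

ML39

Latitude square 0; −1 → -1, wraps to 9, carry into field.
Latitude field M = 12; −1 → 11 = L.
The longitude characters are unchanged.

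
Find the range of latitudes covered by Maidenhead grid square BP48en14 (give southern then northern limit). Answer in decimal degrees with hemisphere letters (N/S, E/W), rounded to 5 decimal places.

Field B=1, P=15: +1·20° lon, +15·10° lat → SW at lon -160°, lat 60°.
Square 4, 8: +4·2° lon, +8·1° lat → SW at lon -152°, lat 68°.
Subsquare e=4, n=13: +4·0.0833333° lon, +13·0.0416667° lat → SW at lon -151.667°, lat 68.5417°.
Extended square 1, 4: +1·0.00833333° lon, +4·0.00416667° lat → SW at lon -151.658°, lat 68.5583°.
Cell spans 0.00833333° lon × 0.00416667° lat.
south 68.55833° N, north 68.56250° N.

68.55833° N, 68.56250° N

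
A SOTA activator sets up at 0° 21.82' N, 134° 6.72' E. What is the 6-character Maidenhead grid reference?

PJ70bi

Offset from 180°W / 90°S: lon 314.1120°, lat 90.3637°.
Field (20°×10°, letters A–R): lon ⌊314.1120/20⌋ = 15 → P; lat ⌊90.3637/10⌋ = 9 → J.
Square (2°×1°, digits 0–9): lon ⌊14.1120/2⌋ = 7; lat ⌊0.3637/1⌋ = 0.
Subsquare (5′×2.5′, letters a–x): lon ⌊0.1120/0.0833333⌋ = 1 → b; lat ⌊0.3637/0.0416667⌋ = 8 → i.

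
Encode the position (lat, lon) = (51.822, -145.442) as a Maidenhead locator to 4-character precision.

BO71

Add 180° to longitude and 90° to latitude: 34.56, 141.82.
Field: lon ⌊34.56/20⌋ = 1 → B; lat ⌊141.82/10⌋ = 14 → O.
Square: lon ⌊14.56/2⌋ = 7; lat ⌊1.82/1⌋ = 1.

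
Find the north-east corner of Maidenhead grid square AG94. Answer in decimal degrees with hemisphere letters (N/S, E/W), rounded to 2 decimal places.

Field A=0, G=6: +0·20° lon, +6·10° lat → SW at lon -180°, lat -30°.
Square 9, 4: +9·2° lon, +4·1° lat → SW at lon -162°, lat -26°.
Cell spans 2° lon × 1° lat. NE corner is SW corner plus one full cell.
latitude 25.00° S, longitude 160.00° W.

25.00° S, 160.00° W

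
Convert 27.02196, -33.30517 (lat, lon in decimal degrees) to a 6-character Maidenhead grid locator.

Add 180° to longitude and 90° to latitude: 146.6948, 117.0220.
Field (20°×10°, letters A–R): 146.6948/20 → 7 → H, 117.0220/10 → 11 → L; chars HL.
Square (2°×1°, digits 0–9): 6.6948/2 → 3, 7.0220/1 → 7; chars 37.
Subsquare (5′×2.5′, letters a–x): 0.6948/0.0833333 → 8 → i, 0.0220/0.0416667 → 0 → a; chars ia.

HL37ia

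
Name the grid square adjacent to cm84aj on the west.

CM74xj

Longitude subsquare a = 0; −1 → -1, wraps to 23 = x, carry into square.
Longitude square 8; −1 → 7.
The latitude characters are unchanged.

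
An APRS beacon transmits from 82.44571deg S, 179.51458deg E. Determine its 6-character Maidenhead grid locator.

Offset from 180°W / 90°S: lon 359.5146°, lat 7.5543°.
Field: lon ⌊359.5146/20⌋ = 17 → R; lat ⌊7.5543/10⌋ = 0 → A.
Square: lon ⌊19.5146/2⌋ = 9; lat ⌊7.5543/1⌋ = 7.
Subsquare: lon ⌊1.5146/0.0833333⌋ = 18 → s; lat ⌊0.5543/0.0416667⌋ = 13 → n.

RA97sn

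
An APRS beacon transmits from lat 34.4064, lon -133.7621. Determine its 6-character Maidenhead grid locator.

CM34cj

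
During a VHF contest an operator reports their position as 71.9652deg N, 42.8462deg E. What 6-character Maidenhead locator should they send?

LQ11kx

Add 180° to longitude and 90° to latitude: 222.8462, 161.9652.
Field: 222.8462/20 → 11 → L, 161.9652/10 → 16 → Q; chars LQ.
Square: 2.8462/2 → 1, 1.9652/1 → 1; chars 11.
Subsquare: 0.8462/0.0833333 → 10 → k, 0.9652/0.0416667 → 23 → x; chars kx.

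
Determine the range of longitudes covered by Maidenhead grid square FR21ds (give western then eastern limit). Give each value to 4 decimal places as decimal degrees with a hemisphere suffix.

Field F=5, R=17: +5·20° lon, +17·10° lat → SW at lon -80°, lat 80°.
Square 2, 1: +2·2° lon, +1·1° lat → SW at lon -76°, lat 81°.
Subsquare d=3, s=18: +3·0.0833333° lon, +18·0.0416667° lat → SW at lon -75.75°, lat 81.75°.
Cell spans 0.0833333° lon × 0.0416667° lat.
west 75.7500° W, east 75.6667° W.

75.7500° W, 75.6667° W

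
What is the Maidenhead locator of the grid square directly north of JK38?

JK39

Latitude square 8; +1 → 9.
The longitude characters are unchanged.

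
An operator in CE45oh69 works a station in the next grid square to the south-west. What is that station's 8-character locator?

CE45oh58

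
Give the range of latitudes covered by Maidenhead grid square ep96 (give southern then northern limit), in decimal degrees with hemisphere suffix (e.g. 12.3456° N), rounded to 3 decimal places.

66.000° N, 67.000° N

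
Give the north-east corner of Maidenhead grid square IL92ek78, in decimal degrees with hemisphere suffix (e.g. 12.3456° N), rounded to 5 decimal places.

22.45417° N, 1.60000° W

Field I=8, L=11: +8·20° lon, +11·10° lat → SW at lon -20°, lat 20°.
Square 9, 2: +9·2° lon, +2·1° lat → SW at lon -2°, lat 22°.
Subsquare e=4, k=10: +4·0.0833333° lon, +10·0.0416667° lat → SW at lon -1.66667°, lat 22.4167°.
Extended square 7, 8: +7·0.00833333° lon, +8·0.00416667° lat → SW at lon -1.60833°, lat 22.45°.
Cell spans 0.00833333° lon × 0.00416667° lat. NE corner is SW corner plus one full cell.
latitude 22.45417° N, longitude 1.60000° W.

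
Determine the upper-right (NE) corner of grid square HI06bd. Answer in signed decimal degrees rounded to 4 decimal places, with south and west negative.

Field H=7, I=8: +7·20° lon, +8·10° lat → SW at lon -40°, lat -10°.
Square 0, 6: +0·2° lon, +6·1° lat → SW at lon -40°, lat -4°.
Subsquare b=1, d=3: +1·0.0833333° lon, +3·0.0416667° lat → SW at lon -39.9167°, lat -3.875°.
Cell spans 0.0833333° lon × 0.0416667° lat. NE corner is SW corner plus one full cell.
latitude -3.8333, longitude -39.8333.

-3.8333, -39.8333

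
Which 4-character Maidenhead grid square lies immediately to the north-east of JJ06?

JJ17

Longitude square 0; +1 → 1.
Latitude square 6; +1 → 7.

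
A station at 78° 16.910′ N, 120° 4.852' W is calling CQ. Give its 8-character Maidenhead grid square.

CQ98xg07

Add 180° to longitude and 90° to latitude: 59.91913, 168.28183.
Field: 59.91913/20 → 2 → C, 168.28183/10 → 16 → Q; chars CQ.
Square: 19.91913/2 → 9, 8.28183/1 → 8; chars 98.
Subsquare: 1.91913/0.0833333 → 23 → x, 0.28183/0.0416667 → 6 → g; chars xg.
Extended square: 0.00247/0.00833333 → 0, 0.03183/0.00416667 → 7; chars 07.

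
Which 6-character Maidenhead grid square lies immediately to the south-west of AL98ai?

Longitude subsquare a = 0; −1 → -1, wraps to 23 = x, carry into square.
Longitude square 9; −1 → 8.
Latitude subsquare i = 8; −1 → 7 = h.

AL88xh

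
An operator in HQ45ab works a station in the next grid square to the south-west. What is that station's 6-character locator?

Longitude subsquare a = 0; −1 → -1, wraps to 23 = x, carry into square.
Longitude square 4; −1 → 3.
Latitude subsquare b = 1; −1 → 0 = a.

HQ35xa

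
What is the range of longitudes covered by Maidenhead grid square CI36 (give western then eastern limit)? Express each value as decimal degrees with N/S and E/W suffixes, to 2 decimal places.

Field C=2, I=8: +2·20° lon, +8·10° lat → SW at lon -140°, lat -10°.
Square 3, 6: +3·2° lon, +6·1° lat → SW at lon -134°, lat -4°.
Cell spans 2° lon × 1° lat.
west 134.00° W, east 132.00° W.

134.00° W, 132.00° W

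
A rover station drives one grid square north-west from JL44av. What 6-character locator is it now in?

Longitude subsquare a = 0; −1 → -1, wraps to 23 = x, carry into square.
Longitude square 4; −1 → 3.
Latitude subsquare v = 21; +1 → 22 = w.

JL34xw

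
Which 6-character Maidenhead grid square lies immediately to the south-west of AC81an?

AC71xm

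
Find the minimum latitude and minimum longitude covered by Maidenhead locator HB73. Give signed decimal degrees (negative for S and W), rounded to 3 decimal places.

-77.000, -26.000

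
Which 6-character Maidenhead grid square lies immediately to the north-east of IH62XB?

IH72ac

Longitude subsquare x = 23; +1 → 24, wraps to 0 = a, carry into square.
Longitude square 6; +1 → 7.
Latitude subsquare b = 1; +1 → 2 = c.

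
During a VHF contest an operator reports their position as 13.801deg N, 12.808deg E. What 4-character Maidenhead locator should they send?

JK63

Add 180° to longitude and 90° to latitude: 192.81, 103.80.
Field (20°×10°, letters A–R): 192.81/20 → 9 → J, 103.80/10 → 10 → K; chars JK.
Square (2°×1°, digits 0–9): 12.81/2 → 6, 3.80/1 → 3; chars 63.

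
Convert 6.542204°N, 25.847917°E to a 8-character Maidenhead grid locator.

KJ26wn10

Add 180° to longitude and 90° to latitude: 205.84792, 96.54220.
Field: 205.84792/20 → 10 → K, 96.54220/10 → 9 → J; chars KJ.
Square: 5.84792/2 → 2, 6.54220/1 → 6; chars 26.
Subsquare: 1.84792/0.0833333 → 22 → w, 0.54220/0.0416667 → 13 → n; chars wn.
Extended square: 0.01458/0.00833333 → 1, 0.00054/0.00416667 → 0; chars 10.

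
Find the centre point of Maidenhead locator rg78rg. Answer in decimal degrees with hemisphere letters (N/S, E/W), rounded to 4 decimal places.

Field R=17, G=6: +17·20° lon, +6·10° lat → SW at lon 160°, lat -30°.
Square 7, 8: +7·2° lon, +8·1° lat → SW at lon 174°, lat -22°.
Subsquare r=17, g=6: +17·0.0833333° lon, +6·0.0416667° lat → SW at lon 175.417°, lat -21.75°.
Cell spans 0.0833333° lon × 0.0416667° lat. Centre is SW corner plus half of each.
latitude 21.7292° S, longitude 175.4583° E.

21.7292° S, 175.4583° E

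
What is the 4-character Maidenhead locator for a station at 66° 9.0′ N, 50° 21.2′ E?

LP56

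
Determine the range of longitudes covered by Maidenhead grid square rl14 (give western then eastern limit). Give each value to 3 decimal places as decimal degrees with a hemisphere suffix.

Field R=17, L=11: +17·20° lon, +11·10° lat → SW at lon 160°, lat 20°.
Square 1, 4: +1·2° lon, +4·1° lat → SW at lon 162°, lat 24°.
Cell spans 2° lon × 1° lat.
west 162.000° E, east 164.000° E.

162.000° E, 164.000° E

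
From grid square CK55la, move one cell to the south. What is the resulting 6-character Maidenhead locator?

CK54lx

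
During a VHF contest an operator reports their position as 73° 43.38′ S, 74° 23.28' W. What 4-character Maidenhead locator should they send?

FB26

Offset from 180°W / 90°S: lon 105.61°, lat 16.28°.
Field (20°×10°, letters A–R): lon ⌊105.61/20⌋ = 5 → F; lat ⌊16.28/10⌋ = 1 → B.
Square (2°×1°, digits 0–9): lon ⌊5.61/2⌋ = 2; lat ⌊6.28/1⌋ = 6.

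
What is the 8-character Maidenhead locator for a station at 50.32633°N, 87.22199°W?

Add 180° to longitude and 90° to latitude: 92.77801, 140.32633.
Field (20°×10°, letters A–R): lon ⌊92.77801/20⌋ = 4 → E; lat ⌊140.32633/10⌋ = 14 → O.
Square (2°×1°, digits 0–9): lon ⌊12.77801/2⌋ = 6; lat ⌊0.32633/1⌋ = 0.
Subsquare (5′×2.5′, letters a–x): lon ⌊0.77801/0.0833333⌋ = 9 → j; lat ⌊0.32633/0.0416667⌋ = 7 → h.
Extended square (30″×15″, digits 0–9): lon ⌊0.02801/0.00833333⌋ = 3; lat ⌊0.03466/0.00416667⌋ = 8.

EO60jh38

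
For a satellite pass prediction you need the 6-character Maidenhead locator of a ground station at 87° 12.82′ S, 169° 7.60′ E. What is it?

RA42ns

Shift to the Maidenhead origin (180°W, 90°S): lon 349.1267, lat 2.7863.
Field: 349.1267/20 → 17 → R, 2.7863/10 → 0 → A; chars RA.
Square: 9.1267/2 → 4, 2.7863/1 → 2; chars 42.
Subsquare: 1.1267/0.0833333 → 13 → n, 0.7863/0.0416667 → 18 → s; chars ns.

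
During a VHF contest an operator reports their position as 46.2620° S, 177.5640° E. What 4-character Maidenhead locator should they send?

RE83

Shift to the Maidenhead origin (180°W, 90°S): lon 357.56, lat 43.74.
Field: 357.56/20 → 17 → R, 43.74/10 → 4 → E; chars RE.
Square: 17.56/2 → 8, 3.74/1 → 3; chars 83.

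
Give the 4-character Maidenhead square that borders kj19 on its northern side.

KK10

Latitude square 9; +1 → 10, wraps to 0, carry into field.
Latitude field J = 9; +1 → 10 = K.
The longitude characters are unchanged.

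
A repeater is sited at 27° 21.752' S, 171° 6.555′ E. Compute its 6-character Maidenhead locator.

RG52np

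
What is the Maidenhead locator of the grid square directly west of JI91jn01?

JI91in91

Longitude extended square 0; −1 → -1, wraps to 9, carry into subsquare.
Longitude subsquare j = 9; −1 → 8 = i.
The latitude characters are unchanged.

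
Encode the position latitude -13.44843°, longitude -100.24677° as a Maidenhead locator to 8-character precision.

DH96vn02

Offset from 180°W / 90°S: lon 79.75323°, lat 76.55157°.
Field (20°×10°, letters A–R): 79.75323/20 → 3 → D, 76.55157/10 → 7 → H; chars DH.
Square (2°×1°, digits 0–9): 19.75323/2 → 9, 6.55157/1 → 6; chars 96.
Subsquare (5′×2.5′, letters a–x): 1.75323/0.0833333 → 21 → v, 0.55157/0.0416667 → 13 → n; chars vn.
Extended square (30″×15″, digits 0–9): 0.00323/0.00833333 → 0, 0.00990/0.00416667 → 2; chars 02.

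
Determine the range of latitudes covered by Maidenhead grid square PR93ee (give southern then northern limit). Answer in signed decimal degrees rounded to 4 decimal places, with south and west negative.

83.1667, 83.2083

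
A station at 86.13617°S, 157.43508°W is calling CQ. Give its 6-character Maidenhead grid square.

BA13gu

Offset from 180°W / 90°S: lon 22.5649°, lat 3.8638°.
Field: lon ⌊22.5649/20⌋ = 1 → B; lat ⌊3.8638/10⌋ = 0 → A.
Square: lon ⌊2.5649/2⌋ = 1; lat ⌊3.8638/1⌋ = 3.
Subsquare: lon ⌊0.5649/0.0833333⌋ = 6 → g; lat ⌊0.8638/0.0416667⌋ = 20 → u.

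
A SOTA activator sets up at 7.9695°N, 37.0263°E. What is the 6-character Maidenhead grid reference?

Add 180° to longitude and 90° to latitude: 217.0263, 97.9695.
Field (20°×10°, letters A–R): lon ⌊217.0263/20⌋ = 10 → K; lat ⌊97.9695/10⌋ = 9 → J.
Square (2°×1°, digits 0–9): lon ⌊17.0263/2⌋ = 8; lat ⌊7.9695/1⌋ = 7.
Subsquare (5′×2.5′, letters a–x): lon ⌊1.0263/0.0833333⌋ = 12 → m; lat ⌊0.9695/0.0416667⌋ = 23 → x.

KJ87mx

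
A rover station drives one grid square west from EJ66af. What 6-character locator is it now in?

EJ56xf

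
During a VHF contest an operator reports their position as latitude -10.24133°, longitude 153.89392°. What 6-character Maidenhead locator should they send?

QH69ws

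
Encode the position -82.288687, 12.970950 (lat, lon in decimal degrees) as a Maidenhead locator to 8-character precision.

Shift to the Maidenhead origin (180°W, 90°S): lon 192.97095, lat 7.71131.
Field: lon ⌊192.97095/20⌋ = 9 → J; lat ⌊7.71131/10⌋ = 0 → A.
Square: lon ⌊12.97095/2⌋ = 6; lat ⌊7.71131/1⌋ = 7.
Subsquare: lon ⌊0.97095/0.0833333⌋ = 11 → l; lat ⌊0.71131/0.0416667⌋ = 17 → r.
Extended square: lon ⌊0.05428/0.00833333⌋ = 6; lat ⌊0.00298/0.00416667⌋ = 0.

JA67lr60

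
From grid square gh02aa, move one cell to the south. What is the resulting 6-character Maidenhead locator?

GH01ax

Latitude subsquare a = 0; −1 → -1, wraps to 23 = x, carry into square.
Latitude square 2; −1 → 1.
The longitude characters are unchanged.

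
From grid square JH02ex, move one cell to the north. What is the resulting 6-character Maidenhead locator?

JH03ea

Latitude subsquare x = 23; +1 → 24, wraps to 0 = a, carry into square.
Latitude square 2; +1 → 3.
The longitude characters are unchanged.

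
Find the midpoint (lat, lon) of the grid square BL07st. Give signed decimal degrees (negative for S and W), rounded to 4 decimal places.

27.8125, -158.4583

Field B=1, L=11: +1·20° lon, +11·10° lat → SW at lon -160°, lat 20°.
Square 0, 7: +0·2° lon, +7·1° lat → SW at lon -160°, lat 27°.
Subsquare s=18, t=19: +18·0.0833333° lon, +19·0.0416667° lat → SW at lon -158.5°, lat 27.7917°.
Cell spans 0.0833333° lon × 0.0416667° lat. Centre is SW corner plus half of each.
latitude 27.8125, longitude -158.4583.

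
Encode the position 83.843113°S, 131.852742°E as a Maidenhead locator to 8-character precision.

PA56wd27

Offset from 180°W / 90°S: lon 311.85274°, lat 6.15689°.
Field: 311.85274/20 → 15 → P, 6.15689/10 → 0 → A; chars PA.
Square: 11.85274/2 → 5, 6.15689/1 → 6; chars 56.
Subsquare: 1.85274/0.0833333 → 22 → w, 0.15689/0.0416667 → 3 → d; chars wd.
Extended square: 0.01941/0.00833333 → 2, 0.03189/0.00416667 → 7; chars 27.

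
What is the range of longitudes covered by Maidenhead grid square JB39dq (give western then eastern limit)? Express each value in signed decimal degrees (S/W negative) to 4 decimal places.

Field J=9, B=1: +9·20° lon, +1·10° lat → SW at lon 0°, lat -80°.
Square 3, 9: +3·2° lon, +9·1° lat → SW at lon 6°, lat -71°.
Subsquare d=3, q=16: +3·0.0833333° lon, +16·0.0416667° lat → SW at lon 6.25°, lat -70.3333°.
Cell spans 0.0833333° lon × 0.0416667° lat.
west 6.2500, east 6.3333.

6.2500, 6.3333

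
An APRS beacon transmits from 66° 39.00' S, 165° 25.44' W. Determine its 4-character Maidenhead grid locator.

Shift to the Maidenhead origin (180°W, 90°S): lon 14.58, lat 23.35.
Field (20°×10°, letters A–R): lon ⌊14.58/20⌋ = 0 → A; lat ⌊23.35/10⌋ = 2 → C.
Square (2°×1°, digits 0–9): lon ⌊14.58/2⌋ = 7; lat ⌊3.35/1⌋ = 3.

AC73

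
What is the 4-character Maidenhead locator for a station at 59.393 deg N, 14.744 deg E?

JO79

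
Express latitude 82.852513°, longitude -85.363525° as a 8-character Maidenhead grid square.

ER72hu64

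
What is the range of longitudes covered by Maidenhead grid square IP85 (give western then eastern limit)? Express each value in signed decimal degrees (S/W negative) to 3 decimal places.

-4.000, -2.000

Field I=8, P=15: +8·20° lon, +15·10° lat → SW at lon -20°, lat 60°.
Square 8, 5: +8·2° lon, +5·1° lat → SW at lon -4°, lat 65°.
Cell spans 2° lon × 1° lat.
west -4.000, east -2.000.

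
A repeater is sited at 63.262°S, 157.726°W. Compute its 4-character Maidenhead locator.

BC16

Add 180° to longitude and 90° to latitude: 22.27, 26.74.
Field (20°×10°, letters A–R): 22.27/20 → 1 → B, 26.74/10 → 2 → C; chars BC.
Square (2°×1°, digits 0–9): 2.27/2 → 1, 6.74/1 → 6; chars 16.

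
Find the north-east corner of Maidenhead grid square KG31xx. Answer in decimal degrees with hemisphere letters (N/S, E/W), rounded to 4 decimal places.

Field K=10, G=6: +10·20° lon, +6·10° lat → SW at lon 20°, lat -30°.
Square 3, 1: +3·2° lon, +1·1° lat → SW at lon 26°, lat -29°.
Subsquare x=23, x=23: +23·0.0833333° lon, +23·0.0416667° lat → SW at lon 27.9167°, lat -28.0417°.
Cell spans 0.0833333° lon × 0.0416667° lat. NE corner is SW corner plus one full cell.
latitude 28.0000° S, longitude 28.0000° E.

28.0000° S, 28.0000° E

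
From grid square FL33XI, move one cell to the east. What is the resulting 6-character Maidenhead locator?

Longitude subsquare x = 23; +1 → 24, wraps to 0 = a, carry into square.
Longitude square 3; +1 → 4.
The latitude characters are unchanged.

FL43ai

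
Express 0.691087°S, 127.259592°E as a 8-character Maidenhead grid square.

PI39ph14

Shift to the Maidenhead origin (180°W, 90°S): lon 307.25959, lat 89.30891.
Field: lon ⌊307.25959/20⌋ = 15 → P; lat ⌊89.30891/10⌋ = 8 → I.
Square: lon ⌊7.25959/2⌋ = 3; lat ⌊9.30891/1⌋ = 9.
Subsquare: lon ⌊1.25959/0.0833333⌋ = 15 → p; lat ⌊0.30891/0.0416667⌋ = 7 → h.
Extended square: lon ⌊0.00959/0.00833333⌋ = 1; lat ⌊0.01725/0.00416667⌋ = 4.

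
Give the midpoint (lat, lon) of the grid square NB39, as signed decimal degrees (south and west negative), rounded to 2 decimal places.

Field N=13, B=1: +13·20° lon, +1·10° lat → SW at lon 80°, lat -80°.
Square 3, 9: +3·2° lon, +9·1° lat → SW at lon 86°, lat -71°.
Cell spans 2° lon × 1° lat. Centre is SW corner plus half of each.
latitude -70.50, longitude 87.00.

-70.50, 87.00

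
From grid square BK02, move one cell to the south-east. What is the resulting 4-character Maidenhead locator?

Longitude square 0; +1 → 1.
Latitude square 2; −1 → 1.

BK11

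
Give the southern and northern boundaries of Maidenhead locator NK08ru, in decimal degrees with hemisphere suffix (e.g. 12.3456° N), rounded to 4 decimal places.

18.8333° N, 18.8750° N

Field N=13, K=10: +13·20° lon, +10·10° lat → SW at lon 80°, lat 10°.
Square 0, 8: +0·2° lon, +8·1° lat → SW at lon 80°, lat 18°.
Subsquare r=17, u=20: +17·0.0833333° lon, +20·0.0416667° lat → SW at lon 81.4167°, lat 18.8333°.
Cell spans 0.0833333° lon × 0.0416667° lat.
south 18.8333° N, north 18.8750° N.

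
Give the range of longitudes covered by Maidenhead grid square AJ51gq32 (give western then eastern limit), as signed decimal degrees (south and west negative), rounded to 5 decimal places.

Field A=0, J=9: +0·20° lon, +9·10° lat → SW at lon -180°, lat 0°.
Square 5, 1: +5·2° lon, +1·1° lat → SW at lon -170°, lat 1°.
Subsquare g=6, q=16: +6·0.0833333° lon, +16·0.0416667° lat → SW at lon -169.5°, lat 1.66667°.
Extended square 3, 2: +3·0.00833333° lon, +2·0.00416667° lat → SW at lon -169.475°, lat 1.675°.
Cell spans 0.00833333° lon × 0.00416667° lat.
west -169.47500, east -169.46667.

-169.47500, -169.46667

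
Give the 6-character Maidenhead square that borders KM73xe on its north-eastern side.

Longitude subsquare x = 23; +1 → 24, wraps to 0 = a, carry into square.
Longitude square 7; +1 → 8.
Latitude subsquare e = 4; +1 → 5 = f.

KM83af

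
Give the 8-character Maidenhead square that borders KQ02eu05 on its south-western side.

KQ02du94

Longitude extended square 0; −1 → -1, wraps to 9, carry into subsquare.
Longitude subsquare e = 4; −1 → 3 = d.
Latitude extended square 5; −1 → 4.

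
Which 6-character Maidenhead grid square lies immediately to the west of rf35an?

RF25xn

Longitude subsquare a = 0; −1 → -1, wraps to 23 = x, carry into square.
Longitude square 3; −1 → 2.
The latitude characters are unchanged.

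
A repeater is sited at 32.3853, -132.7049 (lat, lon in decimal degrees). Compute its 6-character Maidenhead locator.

CM32pj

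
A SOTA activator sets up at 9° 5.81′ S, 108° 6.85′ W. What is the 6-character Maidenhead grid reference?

Shift to the Maidenhead origin (180°W, 90°S): lon 71.8858, lat 80.9032.
Field: lon ⌊71.8858/20⌋ = 3 → D; lat ⌊80.9032/10⌋ = 8 → I.
Square: lon ⌊11.8858/2⌋ = 5; lat ⌊0.9032/1⌋ = 0.
Subsquare: lon ⌊1.8858/0.0833333⌋ = 22 → w; lat ⌊0.9032/0.0416667⌋ = 21 → v.

DI50wv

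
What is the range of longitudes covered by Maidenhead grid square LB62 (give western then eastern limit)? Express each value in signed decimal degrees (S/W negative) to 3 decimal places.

52.000, 54.000

Field L=11, B=1: +11·20° lon, +1·10° lat → SW at lon 40°, lat -80°.
Square 6, 2: +6·2° lon, +2·1° lat → SW at lon 52°, lat -78°.
Cell spans 2° lon × 1° lat.
west 52.000, east 54.000.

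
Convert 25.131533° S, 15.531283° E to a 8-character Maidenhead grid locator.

JG74su38

Add 180° to longitude and 90° to latitude: 195.53128, 64.86847.
Field: lon ⌊195.53128/20⌋ = 9 → J; lat ⌊64.86847/10⌋ = 6 → G.
Square: lon ⌊15.53128/2⌋ = 7; lat ⌊4.86847/1⌋ = 4.
Subsquare: lon ⌊1.53128/0.0833333⌋ = 18 → s; lat ⌊0.86847/0.0416667⌋ = 20 → u.
Extended square: lon ⌊0.03128/0.00833333⌋ = 3; lat ⌊0.03513/0.00416667⌋ = 8.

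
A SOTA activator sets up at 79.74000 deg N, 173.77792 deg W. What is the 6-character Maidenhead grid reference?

Add 180° to longitude and 90° to latitude: 6.2221, 169.7400.
Field (20°×10°, letters A–R): 6.2221/20 → 0 → A, 169.7400/10 → 16 → Q; chars AQ.
Square (2°×1°, digits 0–9): 6.2221/2 → 3, 9.7400/1 → 9; chars 39.
Subsquare (5′×2.5′, letters a–x): 0.2221/0.0833333 → 2 → c, 0.7400/0.0416667 → 17 → r; chars cr.

AQ39cr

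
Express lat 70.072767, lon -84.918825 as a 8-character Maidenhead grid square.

EQ70mb97

Add 180° to longitude and 90° to latitude: 95.08118, 160.07277.
Field: lon ⌊95.08118/20⌋ = 4 → E; lat ⌊160.07277/10⌋ = 16 → Q.
Square: lon ⌊15.08118/2⌋ = 7; lat ⌊0.07277/1⌋ = 0.
Subsquare: lon ⌊1.08118/0.0833333⌋ = 12 → m; lat ⌊0.07277/0.0416667⌋ = 1 → b.
Extended square: lon ⌊0.08118/0.00833333⌋ = 9; lat ⌊0.03110/0.00416667⌋ = 7.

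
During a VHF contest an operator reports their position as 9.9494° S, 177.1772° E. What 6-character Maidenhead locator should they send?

RI80ob

Offset from 180°W / 90°S: lon 357.1772°, lat 80.0506°.
Field (20°×10°, letters A–R): 357.1772/20 → 17 → R, 80.0506/10 → 8 → I; chars RI.
Square (2°×1°, digits 0–9): 17.1772/2 → 8, 0.0506/1 → 0; chars 80.
Subsquare (5′×2.5′, letters a–x): 1.1772/0.0833333 → 14 → o, 0.0506/0.0416667 → 1 → b; chars ob.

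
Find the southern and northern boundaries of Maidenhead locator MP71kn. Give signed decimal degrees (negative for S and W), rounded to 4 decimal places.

Field M=12, P=15: +12·20° lon, +15·10° lat → SW at lon 60°, lat 60°.
Square 7, 1: +7·2° lon, +1·1° lat → SW at lon 74°, lat 61°.
Subsquare k=10, n=13: +10·0.0833333° lon, +13·0.0416667° lat → SW at lon 74.8333°, lat 61.5417°.
Cell spans 0.0833333° lon × 0.0416667° lat.
south 61.5417, north 61.5833.

61.5417, 61.5833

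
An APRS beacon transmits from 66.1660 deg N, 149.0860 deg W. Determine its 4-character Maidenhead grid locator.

Shift to the Maidenhead origin (180°W, 90°S): lon 30.91, lat 156.17.
Field: 30.91/20 → 1 → B, 156.17/10 → 15 → P; chars BP.
Square: 10.91/2 → 5, 6.17/1 → 6; chars 56.

BP56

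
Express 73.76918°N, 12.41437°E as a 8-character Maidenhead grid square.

Offset from 180°W / 90°S: lon 192.41437°, lat 163.76918°.
Field: 192.41437/20 → 9 → J, 163.76918/10 → 16 → Q; chars JQ.
Square: 12.41437/2 → 6, 3.76918/1 → 3; chars 63.
Subsquare: 0.41437/0.0833333 → 4 → e, 0.76918/0.0416667 → 18 → s; chars es.
Extended square: 0.08104/0.00833333 → 9, 0.01918/0.00416667 → 4; chars 94.

JQ63es94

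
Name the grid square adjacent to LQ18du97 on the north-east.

Longitude extended square 9; +1 → 10, wraps to 0, carry into subsquare.
Longitude subsquare d = 3; +1 → 4 = e.
Latitude extended square 7; +1 → 8.

LQ18eu08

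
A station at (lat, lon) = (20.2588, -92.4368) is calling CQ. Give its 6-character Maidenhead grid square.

EL30sg

Offset from 180°W / 90°S: lon 87.5632°, lat 110.2588°.
Field: lon ⌊87.5632/20⌋ = 4 → E; lat ⌊110.2588/10⌋ = 11 → L.
Square: lon ⌊7.5632/2⌋ = 3; lat ⌊0.2588/1⌋ = 0.
Subsquare: lon ⌊1.5632/0.0833333⌋ = 18 → s; lat ⌊0.2588/0.0416667⌋ = 6 → g.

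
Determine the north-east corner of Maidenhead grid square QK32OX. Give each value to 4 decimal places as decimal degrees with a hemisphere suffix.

13.0000° N, 147.2500° E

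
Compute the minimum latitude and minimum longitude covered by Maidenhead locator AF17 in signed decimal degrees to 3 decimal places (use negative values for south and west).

-33.000, -178.000

Field A=0, F=5: +0·20° lon, +5·10° lat → SW at lon -180°, lat -40°.
Square 1, 7: +1·2° lon, +7·1° lat → SW at lon -178°, lat -33°.
latitude -33.000, longitude -178.000.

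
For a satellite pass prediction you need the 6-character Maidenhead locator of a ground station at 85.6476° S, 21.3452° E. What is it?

Offset from 180°W / 90°S: lon 201.3452°, lat 4.3524°.
Field (20°×10°, letters A–R): 201.3452/20 → 10 → K, 4.3524/10 → 0 → A; chars KA.
Square (2°×1°, digits 0–9): 1.3452/2 → 0, 4.3524/1 → 4; chars 04.
Subsquare (5′×2.5′, letters a–x): 1.3452/0.0833333 → 16 → q, 0.3524/0.0416667 → 8 → i; chars qi.

KA04qi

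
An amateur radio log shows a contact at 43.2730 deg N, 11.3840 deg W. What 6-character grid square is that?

IN43hg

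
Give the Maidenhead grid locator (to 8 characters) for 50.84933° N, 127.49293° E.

Offset from 180°W / 90°S: lon 307.49293°, lat 140.84933°.
Field: lon ⌊307.49293/20⌋ = 15 → P; lat ⌊140.84933/10⌋ = 14 → O.
Square: lon ⌊7.49293/2⌋ = 3; lat ⌊0.84933/1⌋ = 0.
Subsquare: lon ⌊1.49293/0.0833333⌋ = 17 → r; lat ⌊0.84933/0.0416667⌋ = 20 → u.
Extended square: lon ⌊0.07626/0.00833333⌋ = 9; lat ⌊0.01600/0.00416667⌋ = 3.

PO30ru93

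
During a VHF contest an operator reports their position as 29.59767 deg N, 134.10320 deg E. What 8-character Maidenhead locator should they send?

PL79bo23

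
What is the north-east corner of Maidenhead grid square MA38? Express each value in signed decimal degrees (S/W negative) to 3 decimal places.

Field M=12, A=0: +12·20° lon, +0·10° lat → SW at lon 60°, lat -90°.
Square 3, 8: +3·2° lon, +8·1° lat → SW at lon 66°, lat -82°.
Cell spans 2° lon × 1° lat. NE corner is SW corner plus one full cell.
latitude -81.000, longitude 68.000.

-81.000, 68.000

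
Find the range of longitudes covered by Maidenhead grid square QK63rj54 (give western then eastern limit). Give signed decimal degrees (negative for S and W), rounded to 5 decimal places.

153.45833, 153.46667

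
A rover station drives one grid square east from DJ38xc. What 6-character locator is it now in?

Longitude subsquare x = 23; +1 → 24, wraps to 0 = a, carry into square.
Longitude square 3; +1 → 4.
The latitude characters are unchanged.

DJ48ac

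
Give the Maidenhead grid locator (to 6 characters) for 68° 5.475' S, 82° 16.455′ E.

NC11dv

Shift to the Maidenhead origin (180°W, 90°S): lon 262.2742, lat 21.9087.
Field: lon ⌊262.2742/20⌋ = 13 → N; lat ⌊21.9087/10⌋ = 2 → C.
Square: lon ⌊2.2742/2⌋ = 1; lat ⌊1.9087/1⌋ = 1.
Subsquare: lon ⌊0.2742/0.0833333⌋ = 3 → d; lat ⌊0.9087/0.0416667⌋ = 21 → v.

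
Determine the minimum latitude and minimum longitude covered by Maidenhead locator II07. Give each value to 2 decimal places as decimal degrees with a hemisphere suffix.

3.00° S, 20.00° W

Field I=8, I=8: +8·20° lon, +8·10° lat → SW at lon -20°, lat -10°.
Square 0, 7: +0·2° lon, +7·1° lat → SW at lon -20°, lat -3°.
latitude 3.00° S, longitude 20.00° W.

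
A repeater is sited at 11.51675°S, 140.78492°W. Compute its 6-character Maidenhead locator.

BH98ol

Shift to the Maidenhead origin (180°W, 90°S): lon 39.2151, lat 78.4832.
Field: 39.2151/20 → 1 → B, 78.4832/10 → 7 → H; chars BH.
Square: 19.2151/2 → 9, 8.4832/1 → 8; chars 98.
Subsquare: 1.2151/0.0833333 → 14 → o, 0.4832/0.0416667 → 11 → l; chars ol.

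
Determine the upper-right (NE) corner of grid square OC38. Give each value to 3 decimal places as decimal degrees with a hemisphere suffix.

Field O=14, C=2: +14·20° lon, +2·10° lat → SW at lon 100°, lat -70°.
Square 3, 8: +3·2° lon, +8·1° lat → SW at lon 106°, lat -62°.
Cell spans 2° lon × 1° lat. NE corner is SW corner plus one full cell.
latitude 61.000° S, longitude 108.000° E.

61.000° S, 108.000° E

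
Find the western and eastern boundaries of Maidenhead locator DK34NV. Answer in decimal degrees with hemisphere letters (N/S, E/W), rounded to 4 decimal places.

112.9167° W, 112.8333° W

Field D=3, K=10: +3·20° lon, +10·10° lat → SW at lon -120°, lat 10°.
Square 3, 4: +3·2° lon, +4·1° lat → SW at lon -114°, lat 14°.
Subsquare n=13, v=21: +13·0.0833333° lon, +21·0.0416667° lat → SW at lon -112.917°, lat 14.875°.
Cell spans 0.0833333° lon × 0.0416667° lat.
west 112.9167° W, east 112.8333° W.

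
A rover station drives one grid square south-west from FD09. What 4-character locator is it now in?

Longitude square 0; −1 → -1, wraps to 9, carry into field.
Longitude field F = 5; −1 → 4 = E.
Latitude square 9; −1 → 8.

ED98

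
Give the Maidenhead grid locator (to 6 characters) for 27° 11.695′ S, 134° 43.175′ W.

Offset from 180°W / 90°S: lon 45.2804°, lat 62.8051°.
Field: 45.2804/20 → 2 → C, 62.8051/10 → 6 → G; chars CG.
Square: 5.2804/2 → 2, 2.8051/1 → 2; chars 22.
Subsquare: 1.2804/0.0833333 → 15 → p, 0.8051/0.0416667 → 19 → t; chars pt.

CG22pt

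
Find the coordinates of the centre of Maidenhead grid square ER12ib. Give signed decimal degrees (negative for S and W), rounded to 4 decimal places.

Field E=4, R=17: +4·20° lon, +17·10° lat → SW at lon -100°, lat 80°.
Square 1, 2: +1·2° lon, +2·1° lat → SW at lon -98°, lat 82°.
Subsquare i=8, b=1: +8·0.0833333° lon, +1·0.0416667° lat → SW at lon -97.3333°, lat 82.0417°.
Cell spans 0.0833333° lon × 0.0416667° lat. Centre is SW corner plus half of each.
latitude 82.0625, longitude -97.2917.

82.0625, -97.2917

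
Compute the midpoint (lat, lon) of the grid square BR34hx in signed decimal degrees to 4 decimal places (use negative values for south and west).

84.9792, -153.3750

Field B=1, R=17: +1·20° lon, +17·10° lat → SW at lon -160°, lat 80°.
Square 3, 4: +3·2° lon, +4·1° lat → SW at lon -154°, lat 84°.
Subsquare h=7, x=23: +7·0.0833333° lon, +23·0.0416667° lat → SW at lon -153.417°, lat 84.9583°.
Cell spans 0.0833333° lon × 0.0416667° lat. Centre is SW corner plus half of each.
latitude 84.9792, longitude -153.3750.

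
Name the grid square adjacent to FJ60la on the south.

Latitude subsquare a = 0; −1 → -1, wraps to 23 = x, carry into square.
Latitude square 0; −1 → -1, wraps to 9, carry into field.
Latitude field J = 9; −1 → 8 = I.
The longitude characters are unchanged.

FI69lx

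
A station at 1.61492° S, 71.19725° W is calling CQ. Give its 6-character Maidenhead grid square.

Add 180° to longitude and 90° to latitude: 108.8028, 88.3851.
Field: lon ⌊108.8028/20⌋ = 5 → F; lat ⌊88.3851/10⌋ = 8 → I.
Square: lon ⌊8.8028/2⌋ = 4; lat ⌊8.3851/1⌋ = 8.
Subsquare: lon ⌊0.8028/0.0833333⌋ = 9 → j; lat ⌊0.3851/0.0416667⌋ = 9 → j.

FI48jj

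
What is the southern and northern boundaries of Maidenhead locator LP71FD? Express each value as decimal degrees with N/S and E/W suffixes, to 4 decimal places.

Field L=11, P=15: +11·20° lon, +15·10° lat → SW at lon 40°, lat 60°.
Square 7, 1: +7·2° lon, +1·1° lat → SW at lon 54°, lat 61°.
Subsquare f=5, d=3: +5·0.0833333° lon, +3·0.0416667° lat → SW at lon 54.4167°, lat 61.125°.
Cell spans 0.0833333° lon × 0.0416667° lat.
south 61.1250° N, north 61.1667° N.

61.1250° N, 61.1667° N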